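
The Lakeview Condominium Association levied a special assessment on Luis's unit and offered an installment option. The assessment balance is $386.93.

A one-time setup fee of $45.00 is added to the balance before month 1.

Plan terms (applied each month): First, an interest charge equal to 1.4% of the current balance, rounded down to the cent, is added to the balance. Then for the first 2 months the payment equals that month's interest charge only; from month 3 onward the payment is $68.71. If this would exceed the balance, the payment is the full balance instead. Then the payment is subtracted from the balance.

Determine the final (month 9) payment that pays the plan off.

# | Opening | Interest | Payment | End bal
1 | $431.93 | $6.04 | $6.04 | $431.93
2 | $431.93 | $6.04 | $6.04 | $431.93
3 | $431.93 | $6.04 | $68.71 | $369.26
4 | $369.26 | $5.16 | $68.71 | $305.71
5 | $305.71 | $4.27 | $68.71 | $241.27
6 | $241.27 | $3.37 | $68.71 | $175.93
7 | $175.93 | $2.46 | $68.71 | $109.68
8 | $109.68 | $1.53 | $68.71 | $42.50
9 | $42.50 | $0.59 | $43.09 | $0.00

$43.09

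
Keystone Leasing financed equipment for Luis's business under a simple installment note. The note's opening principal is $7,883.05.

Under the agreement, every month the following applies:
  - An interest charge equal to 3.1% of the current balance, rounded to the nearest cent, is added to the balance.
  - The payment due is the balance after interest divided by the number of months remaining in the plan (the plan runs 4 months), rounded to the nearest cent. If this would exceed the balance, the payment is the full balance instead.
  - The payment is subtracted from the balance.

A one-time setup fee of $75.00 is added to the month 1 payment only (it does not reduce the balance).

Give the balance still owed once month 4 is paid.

Month 1: opening $7,883.05; interest $244.37 → $8,127.42; payment $2,031.86 (+ $75.00 fee); balance $6,095.56
Month 2: opening $6,095.56; interest $188.96 → $6,284.52; payment $2,094.84; balance $4,189.68
Month 3: opening $4,189.68; interest $129.88 → $4,319.56; payment $2,159.78; balance $2,159.78
Month 4: opening $2,159.78; interest $66.95 → $2,226.73; payment $2,226.73; balance $0.00

$0.00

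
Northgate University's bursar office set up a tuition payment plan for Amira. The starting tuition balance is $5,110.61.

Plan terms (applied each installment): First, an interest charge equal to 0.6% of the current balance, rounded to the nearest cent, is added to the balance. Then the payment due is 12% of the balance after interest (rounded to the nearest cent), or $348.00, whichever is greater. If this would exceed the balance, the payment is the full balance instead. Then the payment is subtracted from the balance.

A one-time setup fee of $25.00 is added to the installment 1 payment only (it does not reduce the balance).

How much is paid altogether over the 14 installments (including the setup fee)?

$5,335.03

Installment 1: opening $5,110.61; interest $30.66 → $5,141.27; payment $616.95 (+ $25.00 fee); balance $4,524.32
Installment 2: opening $4,524.32; interest $27.15 → $4,551.47; payment $546.18; balance $4,005.29
Installment 3: opening $4,005.29; interest $24.03 → $4,029.32; payment $483.52; balance $3,545.80
Installment 4: opening $3,545.80; interest $21.27 → $3,567.07; payment $428.05; balance $3,139.02
Installment 5: opening $3,139.02; interest $18.83 → $3,157.85; payment $378.94; balance $2,778.91
Installment 6: opening $2,778.91; interest $16.67 → $2,795.58; payment $348.00; balance $2,447.58
Installment 7: opening $2,447.58; interest $14.69 → $2,462.27; payment $348.00; balance $2,114.27
Installment 8: opening $2,114.27; interest $12.69 → $2,126.96; payment $348.00; balance $1,778.96
Installment 9: opening $1,778.96; interest $10.67 → $1,789.63; payment $348.00; balance $1,441.63
Installment 10: opening $1,441.63; interest $8.65 → $1,450.28; payment $348.00; balance $1,102.28
Installment 11: opening $1,102.28; interest $6.61 → $1,108.89; payment $348.00; balance $760.89
Installment 12: opening $760.89; interest $4.57 → $765.46; payment $348.00; balance $417.46
Installment 13: opening $417.46; interest $2.50 → $419.96; payment $348.00; balance $71.96
Installment 14: opening $71.96; interest $0.43 → $72.39; payment $72.39; balance $0.00
Total paid: $5,335.03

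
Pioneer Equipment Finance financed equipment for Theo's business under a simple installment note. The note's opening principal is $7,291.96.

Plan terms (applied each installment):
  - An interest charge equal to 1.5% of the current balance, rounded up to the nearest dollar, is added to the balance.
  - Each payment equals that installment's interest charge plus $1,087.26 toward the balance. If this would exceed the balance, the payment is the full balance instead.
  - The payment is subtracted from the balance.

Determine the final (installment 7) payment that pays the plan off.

$780.40

Installment 1: opening $7,291.96; interest $110.00 → $7,401.96; payment $1,197.26; balance $6,204.70
Installment 2: opening $6,204.70; interest $94.00 → $6,298.70; payment $1,181.26; balance $5,117.44
Installment 3: opening $5,117.44; interest $77.00 → $5,194.44; payment $1,164.26; balance $4,030.18
Installment 4: opening $4,030.18; interest $61.00 → $4,091.18; payment $1,148.26; balance $2,942.92
Installment 5: opening $2,942.92; interest $45.00 → $2,987.92; payment $1,132.26; balance $1,855.66
Installment 6: opening $1,855.66; interest $28.00 → $1,883.66; payment $1,115.26; balance $768.40
Installment 7: opening $768.40; interest $12.00 → $780.40; payment $780.40; balance $0.00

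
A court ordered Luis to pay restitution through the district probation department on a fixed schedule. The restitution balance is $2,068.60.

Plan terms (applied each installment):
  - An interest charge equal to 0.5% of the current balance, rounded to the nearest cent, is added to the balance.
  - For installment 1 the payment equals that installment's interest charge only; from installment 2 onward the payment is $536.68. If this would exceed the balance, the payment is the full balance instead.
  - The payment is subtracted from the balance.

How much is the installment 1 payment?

# | Opening | Interest | Payment | End bal
1 | $2,068.60 | $10.34 | $10.34 | $2,068.60

$10.34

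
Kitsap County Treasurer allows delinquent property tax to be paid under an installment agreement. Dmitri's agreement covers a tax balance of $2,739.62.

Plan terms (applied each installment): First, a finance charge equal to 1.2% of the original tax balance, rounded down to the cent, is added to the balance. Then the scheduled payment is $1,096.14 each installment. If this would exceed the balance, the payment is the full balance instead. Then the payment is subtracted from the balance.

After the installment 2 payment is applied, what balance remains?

Installment 1: opening $2,739.62; interest $32.87 → $2,772.49; payment $1,096.14; balance $1,676.35
Installment 2: opening $1,676.35; interest $32.87 → $1,709.22; payment $1,096.14; balance $613.08

$613.08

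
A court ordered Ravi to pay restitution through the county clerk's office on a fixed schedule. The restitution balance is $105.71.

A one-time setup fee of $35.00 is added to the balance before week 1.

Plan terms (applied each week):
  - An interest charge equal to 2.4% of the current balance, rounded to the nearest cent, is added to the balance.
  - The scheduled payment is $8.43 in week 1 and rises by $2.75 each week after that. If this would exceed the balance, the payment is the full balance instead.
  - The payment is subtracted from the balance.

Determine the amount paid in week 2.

$11.18

Week 1: opening $140.71; interest $3.38 → $144.09; payment $8.43; balance $135.66
Week 2: opening $135.66; interest $3.26 → $138.92; payment $11.18; balance $127.74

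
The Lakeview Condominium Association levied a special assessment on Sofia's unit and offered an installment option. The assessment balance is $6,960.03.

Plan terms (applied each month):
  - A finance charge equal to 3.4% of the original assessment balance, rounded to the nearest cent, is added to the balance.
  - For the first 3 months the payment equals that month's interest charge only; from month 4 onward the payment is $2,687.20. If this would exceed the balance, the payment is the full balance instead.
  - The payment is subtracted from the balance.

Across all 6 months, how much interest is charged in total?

Month 1: $6,960.03 +$236.64 interest = $7,196.67; pay $236.64 → $6,960.03
Month 2: $6,960.03 +$236.64 interest = $7,196.67; pay $236.64 → $6,960.03
Month 3: $6,960.03 +$236.64 interest = $7,196.67; pay $236.64 → $6,960.03
Month 4: $6,960.03 +$236.64 interest = $7,196.67; pay $2,687.20 → $4,509.47
Month 5: $4,509.47 +$236.64 interest = $4,746.11; pay $2,687.20 → $2,058.91
Month 6: $2,058.91 +$236.64 interest = $2,295.55; pay $2,295.55 → $0.00
Total interest: $236.64 + $236.64 + $236.64 + $236.64 + $236.64 + $236.64 = $1,419.84

$1,419.84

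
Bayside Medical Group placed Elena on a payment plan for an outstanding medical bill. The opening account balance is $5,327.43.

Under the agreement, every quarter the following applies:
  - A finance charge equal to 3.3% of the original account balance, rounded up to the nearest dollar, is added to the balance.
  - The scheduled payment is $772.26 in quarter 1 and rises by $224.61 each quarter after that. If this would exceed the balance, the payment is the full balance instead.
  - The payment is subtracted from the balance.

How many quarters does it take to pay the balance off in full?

Quarter 1: opening $5,327.43; interest $176.00 → $5,503.43; payment $772.26; balance $4,731.17
Quarter 2: opening $4,731.17; interest $176.00 → $4,907.17; payment $996.87; balance $3,910.30
Quarter 3: opening $3,910.30; interest $176.00 → $4,086.30; payment $1,221.48; balance $2,864.82
Quarter 4: opening $2,864.82; interest $176.00 → $3,040.82; payment $1,446.09; balance $1,594.73
Quarter 5: opening $1,594.73; interest $176.00 → $1,770.73; payment $1,670.70; balance $100.03
Quarter 6: opening $100.03; interest $176.00 → $276.03; payment $276.03; balance $0.00
Balance reaches $0.00 in quarter 6.

6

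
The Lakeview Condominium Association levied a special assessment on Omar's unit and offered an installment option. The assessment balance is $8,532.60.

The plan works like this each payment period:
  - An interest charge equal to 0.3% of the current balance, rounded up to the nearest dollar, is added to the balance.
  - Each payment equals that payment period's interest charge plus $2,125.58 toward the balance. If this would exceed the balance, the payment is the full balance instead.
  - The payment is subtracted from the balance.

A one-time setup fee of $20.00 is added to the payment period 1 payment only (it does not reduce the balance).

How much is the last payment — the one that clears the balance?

$31.28

Payment period 1: opening $8,532.60; interest $26.00 → $8,558.60; payment $2,151.58 (+ $20.00 fee); balance $6,407.02
Payment period 2: opening $6,407.02; interest $20.00 → $6,427.02; payment $2,145.58; balance $4,281.44
Payment period 3: opening $4,281.44; interest $13.00 → $4,294.44; payment $2,138.58; balance $2,155.86
Payment period 4: opening $2,155.86; interest $7.00 → $2,162.86; payment $2,132.58; balance $30.28
Payment period 5: opening $30.28; interest $1.00 → $31.28; payment $31.28; balance $0.00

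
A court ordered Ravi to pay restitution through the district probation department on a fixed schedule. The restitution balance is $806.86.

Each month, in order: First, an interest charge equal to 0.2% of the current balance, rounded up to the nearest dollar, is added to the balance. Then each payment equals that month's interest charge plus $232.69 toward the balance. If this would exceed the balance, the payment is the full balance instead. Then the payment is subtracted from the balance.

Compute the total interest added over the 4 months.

Month 1: $806.86 +$2.00 interest = $808.86; pay $234.69 → $574.17
Month 2: $574.17 +$2.00 interest = $576.17; pay $234.69 → $341.48
Month 3: $341.48 +$1.00 interest = $342.48; pay $233.69 → $108.79
Month 4: $108.79 +$1.00 interest = $109.79; pay $109.79 → $0.00
Total interest: $2.00 + $2.00 + $1.00 + $1.00 = $6.00

$6.00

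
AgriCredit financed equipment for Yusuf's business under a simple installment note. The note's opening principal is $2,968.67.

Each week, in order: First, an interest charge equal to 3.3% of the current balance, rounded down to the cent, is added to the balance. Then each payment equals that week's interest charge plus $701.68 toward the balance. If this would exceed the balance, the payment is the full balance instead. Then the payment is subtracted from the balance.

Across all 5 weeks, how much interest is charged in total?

$258.25

Week 1: opening $2,968.67; interest $97.96 → $3,066.63; payment $799.64; balance $2,266.99
Week 2: opening $2,266.99; interest $74.81 → $2,341.80; payment $776.49; balance $1,565.31
Week 3: opening $1,565.31; interest $51.65 → $1,616.96; payment $753.33; balance $863.63
Week 4: opening $863.63; interest $28.49 → $892.12; payment $730.17; balance $161.95
Week 5: opening $161.95; interest $5.34 → $167.29; payment $167.29; balance $0.00
Total interest: $97.96 + $74.81 + $51.65 + $28.49 + $5.34 = $258.25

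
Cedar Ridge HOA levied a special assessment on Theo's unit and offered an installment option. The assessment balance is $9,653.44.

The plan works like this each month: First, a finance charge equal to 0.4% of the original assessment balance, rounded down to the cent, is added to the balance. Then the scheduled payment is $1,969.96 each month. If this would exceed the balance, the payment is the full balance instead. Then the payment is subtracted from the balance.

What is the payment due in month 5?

$1,966.65

Month 1: opening $9,653.44; interest $38.61 → $9,692.05; payment $1,969.96; balance $7,722.09
Month 2: opening $7,722.09; interest $38.61 → $7,760.70; payment $1,969.96; balance $5,790.74
Month 3: opening $5,790.74; interest $38.61 → $5,829.35; payment $1,969.96; balance $3,859.39
Month 4: opening $3,859.39; interest $38.61 → $3,898.00; payment $1,969.96; balance $1,928.04
Month 5: opening $1,928.04; interest $38.61 → $1,966.65; payment $1,966.65; balance $0.00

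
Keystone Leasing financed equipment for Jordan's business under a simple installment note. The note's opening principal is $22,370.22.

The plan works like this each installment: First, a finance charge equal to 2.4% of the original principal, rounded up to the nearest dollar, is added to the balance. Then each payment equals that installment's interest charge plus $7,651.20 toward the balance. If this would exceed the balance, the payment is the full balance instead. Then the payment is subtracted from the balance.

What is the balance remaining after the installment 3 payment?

# | Opening | Interest | Payment | End bal
1 | $22,370.22 | $537.00 | $8,188.20 | $14,719.02
2 | $14,719.02 | $537.00 | $8,188.20 | $7,067.82
3 | $7,067.82 | $537.00 | $7,604.82 | $0.00

$0.00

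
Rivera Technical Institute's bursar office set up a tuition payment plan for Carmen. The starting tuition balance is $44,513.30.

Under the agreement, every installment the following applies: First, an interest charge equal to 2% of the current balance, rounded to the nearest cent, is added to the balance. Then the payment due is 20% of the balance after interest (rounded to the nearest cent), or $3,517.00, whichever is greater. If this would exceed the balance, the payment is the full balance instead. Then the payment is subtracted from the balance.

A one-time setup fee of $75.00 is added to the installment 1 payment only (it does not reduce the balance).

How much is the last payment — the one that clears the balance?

# | Opening | Interest | Payment | Fee | End bal
1 | $44,513.30 | $890.27 | $9,080.71 | $75.00 | $36,322.86
2 | $36,322.86 | $726.46 | $7,409.86 | — | $29,639.46
3 | $29,639.46 | $592.79 | $6,046.45 | — | $24,185.80
4 | $24,185.80 | $483.72 | $4,933.90 | — | $19,735.62
5 | $19,735.62 | $394.71 | $4,026.07 | — | $16,104.26
6 | $16,104.26 | $322.09 | $3,517.00 | — | $12,909.35
7 | $12,909.35 | $258.19 | $3,517.00 | — | $9,650.54
8 | $9,650.54 | $193.01 | $3,517.00 | — | $6,326.55
9 | $6,326.55 | $126.53 | $3,517.00 | — | $2,936.08
10 | $2,936.08 | $58.72 | $2,994.80 | — | $0.00

$2,994.80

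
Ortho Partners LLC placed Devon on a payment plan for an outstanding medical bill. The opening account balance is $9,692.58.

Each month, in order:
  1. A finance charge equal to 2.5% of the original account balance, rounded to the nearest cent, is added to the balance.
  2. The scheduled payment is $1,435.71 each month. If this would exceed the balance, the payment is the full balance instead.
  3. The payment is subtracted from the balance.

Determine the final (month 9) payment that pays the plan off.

# | Opening | Interest | Payment | End bal
1 | $9,692.58 | $242.31 | $1,435.71 | $8,499.18
2 | $8,499.18 | $242.31 | $1,435.71 | $7,305.78
3 | $7,305.78 | $242.31 | $1,435.71 | $6,112.38
4 | $6,112.38 | $242.31 | $1,435.71 | $4,918.98
5 | $4,918.98 | $242.31 | $1,435.71 | $3,725.58
6 | $3,725.58 | $242.31 | $1,435.71 | $2,532.18
7 | $2,532.18 | $242.31 | $1,435.71 | $1,338.78
8 | $1,338.78 | $242.31 | $1,435.71 | $145.38
9 | $145.38 | $242.31 | $387.69 | $0.00

$387.69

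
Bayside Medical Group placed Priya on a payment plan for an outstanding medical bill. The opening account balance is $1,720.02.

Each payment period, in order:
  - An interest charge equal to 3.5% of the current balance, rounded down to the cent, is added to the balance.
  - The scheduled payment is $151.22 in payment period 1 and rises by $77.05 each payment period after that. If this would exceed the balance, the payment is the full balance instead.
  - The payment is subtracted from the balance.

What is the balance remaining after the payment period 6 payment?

Payment period 1: opening $1,720.02; interest $60.20 → $1,780.22; payment $151.22; balance $1,629.00
Payment period 2: opening $1,629.00; interest $57.01 → $1,686.01; payment $228.27; balance $1,457.74
Payment period 3: opening $1,457.74; interest $51.02 → $1,508.76; payment $305.32; balance $1,203.44
Payment period 4: opening $1,203.44; interest $42.12 → $1,245.56; payment $382.37; balance $863.19
Payment period 5: opening $863.19; interest $30.21 → $893.40; payment $459.42; balance $433.98
Payment period 6: opening $433.98; interest $15.18 → $449.16; payment $449.16; balance $0.00

$0.00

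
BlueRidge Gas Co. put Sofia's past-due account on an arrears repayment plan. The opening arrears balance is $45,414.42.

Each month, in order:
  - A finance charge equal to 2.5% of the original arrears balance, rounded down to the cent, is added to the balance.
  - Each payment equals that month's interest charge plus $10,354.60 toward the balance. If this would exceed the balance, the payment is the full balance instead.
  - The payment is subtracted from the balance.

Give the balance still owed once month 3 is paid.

# | Opening | Interest | Payment | End bal
1 | $45,414.42 | $1,135.36 | $11,489.96 | $35,059.82
2 | $35,059.82 | $1,135.36 | $11,489.96 | $24,705.22
3 | $24,705.22 | $1,135.36 | $11,489.96 | $14,350.62

$14,350.62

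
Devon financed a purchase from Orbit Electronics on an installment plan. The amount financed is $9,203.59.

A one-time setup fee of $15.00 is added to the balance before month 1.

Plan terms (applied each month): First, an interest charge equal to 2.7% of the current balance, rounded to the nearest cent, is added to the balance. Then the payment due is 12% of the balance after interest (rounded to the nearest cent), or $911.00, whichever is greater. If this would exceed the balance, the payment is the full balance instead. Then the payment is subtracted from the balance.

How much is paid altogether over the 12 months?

$10,796.05

Month 1: opening $9,218.59; interest $248.90 → $9,467.49; payment $1,136.10; balance $8,331.39
Month 2: opening $8,331.39; interest $224.95 → $8,556.34; payment $1,026.76; balance $7,529.58
Month 3: opening $7,529.58; interest $203.30 → $7,732.88; payment $927.95; balance $6,804.93
Month 4: opening $6,804.93; interest $183.73 → $6,988.66; payment $911.00; balance $6,077.66
Month 5: opening $6,077.66; interest $164.10 → $6,241.76; payment $911.00; balance $5,330.76
Month 6: opening $5,330.76; interest $143.93 → $5,474.69; payment $911.00; balance $4,563.69
Month 7: opening $4,563.69; interest $123.22 → $4,686.91; payment $911.00; balance $3,775.91
Month 8: opening $3,775.91; interest $101.95 → $3,877.86; payment $911.00; balance $2,966.86
Month 9: opening $2,966.86; interest $80.11 → $3,046.97; payment $911.00; balance $2,135.97
Month 10: opening $2,135.97; interest $57.67 → $2,193.64; payment $911.00; balance $1,282.64
Month 11: opening $1,282.64; interest $34.63 → $1,317.27; payment $911.00; balance $406.27
Month 12: opening $406.27; interest $10.97 → $417.24; payment $417.24; balance $0.00
Total paid: $10,796.05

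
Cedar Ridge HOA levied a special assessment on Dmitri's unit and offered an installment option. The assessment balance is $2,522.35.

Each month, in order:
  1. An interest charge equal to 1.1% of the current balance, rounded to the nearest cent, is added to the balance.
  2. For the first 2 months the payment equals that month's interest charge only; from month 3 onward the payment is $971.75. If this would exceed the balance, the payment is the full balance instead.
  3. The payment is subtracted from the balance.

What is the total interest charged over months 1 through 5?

$107.47

Month 1: $2,522.35 +$27.75 interest = $2,550.10; pay $27.75 → $2,522.35
Month 2: $2,522.35 +$27.75 interest = $2,550.10; pay $27.75 → $2,522.35
Month 3: $2,522.35 +$27.75 interest = $2,550.10; pay $971.75 → $1,578.35
Month 4: $1,578.35 +$17.36 interest = $1,595.71; pay $971.75 → $623.96
Month 5: $623.96 +$6.86 interest = $630.82; pay $630.82 → $0.00
Total interest: $27.75 + $27.75 + $27.75 + $17.36 + $6.86 = $107.47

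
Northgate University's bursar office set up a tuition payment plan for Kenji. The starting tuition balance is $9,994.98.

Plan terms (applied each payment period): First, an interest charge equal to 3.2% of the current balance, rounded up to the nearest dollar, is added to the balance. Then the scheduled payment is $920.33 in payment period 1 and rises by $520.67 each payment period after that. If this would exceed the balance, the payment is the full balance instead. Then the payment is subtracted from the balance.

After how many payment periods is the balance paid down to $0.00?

6

Payment period 1: $9,994.98 +$320.00 interest = $10,314.98; pay $920.33 → $9,394.65
Payment period 2: $9,394.65 +$301.00 interest = $9,695.65; pay $1,441.00 → $8,254.65
Payment period 3: $8,254.65 +$265.00 interest = $8,519.65; pay $1,961.67 → $6,557.98
Payment period 4: $6,557.98 +$210.00 interest = $6,767.98; pay $2,482.34 → $4,285.64
Payment period 5: $4,285.64 +$138.00 interest = $4,423.64; pay $3,003.01 → $1,420.63
Payment period 6: $1,420.63 +$46.00 interest = $1,466.63; pay $1,466.63 → $0.00
Balance reaches $0.00 in payment period 6.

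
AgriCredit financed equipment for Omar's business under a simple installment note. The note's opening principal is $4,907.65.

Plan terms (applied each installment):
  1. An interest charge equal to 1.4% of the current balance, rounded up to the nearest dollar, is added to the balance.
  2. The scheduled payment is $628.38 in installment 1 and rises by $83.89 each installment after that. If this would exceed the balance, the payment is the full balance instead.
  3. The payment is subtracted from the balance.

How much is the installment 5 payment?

# | Opening | Interest | Payment | End bal
1 | $4,907.65 | $69.00 | $628.38 | $4,348.27
2 | $4,348.27 | $61.00 | $712.27 | $3,697.00
3 | $3,697.00 | $52.00 | $796.16 | $2,952.84
4 | $2,952.84 | $42.00 | $880.05 | $2,114.79
5 | $2,114.79 | $30.00 | $963.94 | $1,180.85

$963.94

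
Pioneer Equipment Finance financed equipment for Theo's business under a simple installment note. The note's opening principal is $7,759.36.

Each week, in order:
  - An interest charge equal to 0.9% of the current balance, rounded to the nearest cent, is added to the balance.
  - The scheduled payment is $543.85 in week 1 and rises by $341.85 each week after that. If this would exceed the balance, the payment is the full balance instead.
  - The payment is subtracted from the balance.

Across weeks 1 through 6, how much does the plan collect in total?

$8,051.65

Week 1: $7,759.36 +$69.83 interest = $7,829.19; pay $543.85 → $7,285.34
Week 2: $7,285.34 +$65.57 interest = $7,350.91; pay $885.70 → $6,465.21
Week 3: $6,465.21 +$58.19 interest = $6,523.40; pay $1,227.55 → $5,295.85
Week 4: $5,295.85 +$47.66 interest = $5,343.51; pay $1,569.40 → $3,774.11
Week 5: $3,774.11 +$33.97 interest = $3,808.08; pay $1,911.25 → $1,896.83
Week 6: $1,896.83 +$17.07 interest = $1,913.90; pay $1,913.90 → $0.00
Total paid: $8,051.65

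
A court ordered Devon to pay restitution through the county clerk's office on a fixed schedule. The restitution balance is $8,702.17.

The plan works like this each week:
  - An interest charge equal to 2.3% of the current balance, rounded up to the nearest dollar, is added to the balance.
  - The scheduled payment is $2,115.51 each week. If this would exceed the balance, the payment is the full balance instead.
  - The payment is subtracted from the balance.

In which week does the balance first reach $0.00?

5

Week 1: $8,702.17 +$201.00 interest = $8,903.17; pay $2,115.51 → $6,787.66
Week 2: $6,787.66 +$157.00 interest = $6,944.66; pay $2,115.51 → $4,829.15
Week 3: $4,829.15 +$112.00 interest = $4,941.15; pay $2,115.51 → $2,825.64
Week 4: $2,825.64 +$65.00 interest = $2,890.64; pay $2,115.51 → $775.13
Week 5: $775.13 +$18.00 interest = $793.13; pay $793.13 → $0.00
Balance reaches $0.00 in week 5.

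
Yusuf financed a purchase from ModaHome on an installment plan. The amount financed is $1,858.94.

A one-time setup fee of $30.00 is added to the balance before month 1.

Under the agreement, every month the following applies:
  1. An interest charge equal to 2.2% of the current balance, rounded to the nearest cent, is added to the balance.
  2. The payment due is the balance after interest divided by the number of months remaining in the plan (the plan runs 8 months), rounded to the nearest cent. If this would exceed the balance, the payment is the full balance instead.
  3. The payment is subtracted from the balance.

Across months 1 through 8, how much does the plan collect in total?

$2,085.88

Month 1: opening $1,888.94; interest $41.56 → $1,930.50; payment $241.31; balance $1,689.19
Month 2: opening $1,689.19; interest $37.16 → $1,726.35; payment $246.62; balance $1,479.73
Month 3: opening $1,479.73; interest $32.55 → $1,512.28; payment $252.05; balance $1,260.23
Month 4: opening $1,260.23; interest $27.73 → $1,287.96; payment $257.59; balance $1,030.37
Month 5: opening $1,030.37; interest $22.67 → $1,053.04; payment $263.26; balance $789.78
Month 6: opening $789.78; interest $17.38 → $807.16; payment $269.05; balance $538.11
Month 7: opening $538.11; interest $11.84 → $549.95; payment $274.98; balance $274.97
Month 8: opening $274.97; interest $6.05 → $281.02; payment $281.02; balance $0.00
Total paid: $2,085.88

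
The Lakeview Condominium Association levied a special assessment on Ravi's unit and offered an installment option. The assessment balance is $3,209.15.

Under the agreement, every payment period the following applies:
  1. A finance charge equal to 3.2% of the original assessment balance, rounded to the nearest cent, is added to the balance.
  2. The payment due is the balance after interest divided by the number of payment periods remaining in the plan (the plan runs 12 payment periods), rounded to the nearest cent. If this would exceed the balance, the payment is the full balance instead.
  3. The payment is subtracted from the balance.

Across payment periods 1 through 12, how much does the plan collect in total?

Payment period 1: $3,209.15 +$102.69 interest = $3,311.84; pay $275.99 → $3,035.85
Payment period 2: $3,035.85 +$102.69 interest = $3,138.54; pay $285.32 → $2,853.22
Payment period 3: $2,853.22 +$102.69 interest = $2,955.91; pay $295.59 → $2,660.32
Payment period 4: $2,660.32 +$102.69 interest = $2,763.01; pay $307.00 → $2,456.01
Payment period 5: $2,456.01 +$102.69 interest = $2,558.70; pay $319.84 → $2,238.86
Payment period 6: $2,238.86 +$102.69 interest = $2,341.55; pay $334.51 → $2,007.04
Payment period 7: $2,007.04 +$102.69 interest = $2,109.73; pay $351.62 → $1,758.11
Payment period 8: $1,758.11 +$102.69 interest = $1,860.80; pay $372.16 → $1,488.64
Payment period 9: $1,488.64 +$102.69 interest = $1,591.33; pay $397.83 → $1,193.50
Payment period 10: $1,193.50 +$102.69 interest = $1,296.19; pay $432.06 → $864.13
Payment period 11: $864.13 +$102.69 interest = $966.82; pay $483.41 → $483.41
Payment period 12: $483.41 +$102.69 interest = $586.10; pay $586.10 → $0.00
Total paid: $4,441.43

$4,441.43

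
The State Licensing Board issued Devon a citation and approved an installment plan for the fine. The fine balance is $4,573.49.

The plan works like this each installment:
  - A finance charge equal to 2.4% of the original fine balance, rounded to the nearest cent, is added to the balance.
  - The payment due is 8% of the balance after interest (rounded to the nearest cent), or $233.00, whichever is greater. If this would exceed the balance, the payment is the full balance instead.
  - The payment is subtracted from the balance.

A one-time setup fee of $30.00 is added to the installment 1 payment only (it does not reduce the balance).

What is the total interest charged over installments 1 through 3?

$329.28

Installment 1: opening $4,573.49; interest $109.76 → $4,683.25; payment $374.66 (+ $30.00 fee); balance $4,308.59
Installment 2: opening $4,308.59; interest $109.76 → $4,418.35; payment $353.47; balance $4,064.88
Installment 3: opening $4,064.88; interest $109.76 → $4,174.64; payment $333.97; balance $3,840.67
Total interest: $109.76 + $109.76 + $109.76 = $329.28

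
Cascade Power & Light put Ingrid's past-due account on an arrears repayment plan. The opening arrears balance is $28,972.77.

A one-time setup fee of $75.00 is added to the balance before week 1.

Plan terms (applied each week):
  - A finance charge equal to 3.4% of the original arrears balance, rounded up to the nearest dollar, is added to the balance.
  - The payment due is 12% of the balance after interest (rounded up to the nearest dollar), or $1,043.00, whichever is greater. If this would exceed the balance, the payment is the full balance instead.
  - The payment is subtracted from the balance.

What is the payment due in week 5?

Week 1: $29,047.77 +$986.00 interest = $30,033.77; pay $3,605.00 → $26,428.77
Week 2: $26,428.77 +$986.00 interest = $27,414.77; pay $3,290.00 → $24,124.77
Week 3: $24,124.77 +$986.00 interest = $25,110.77; pay $3,014.00 → $22,096.77
Week 4: $22,096.77 +$986.00 interest = $23,082.77; pay $2,770.00 → $20,312.77
Week 5: $20,312.77 +$986.00 interest = $21,298.77; pay $2,556.00 → $18,742.77

$2,556.00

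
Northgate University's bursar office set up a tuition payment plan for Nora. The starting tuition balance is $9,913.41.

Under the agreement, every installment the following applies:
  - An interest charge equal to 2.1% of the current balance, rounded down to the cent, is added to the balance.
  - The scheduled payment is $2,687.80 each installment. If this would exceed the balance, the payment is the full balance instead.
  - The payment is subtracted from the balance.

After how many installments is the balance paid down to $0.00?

4

Installment 1: opening $9,913.41; interest $208.18 → $10,121.59; payment $2,687.80; balance $7,433.79
Installment 2: opening $7,433.79; interest $156.10 → $7,589.89; payment $2,687.80; balance $4,902.09
Installment 3: opening $4,902.09; interest $102.94 → $5,005.03; payment $2,687.80; balance $2,317.23
Installment 4: opening $2,317.23; interest $48.66 → $2,365.89; payment $2,365.89; balance $0.00
Balance reaches $0.00 in installment 4.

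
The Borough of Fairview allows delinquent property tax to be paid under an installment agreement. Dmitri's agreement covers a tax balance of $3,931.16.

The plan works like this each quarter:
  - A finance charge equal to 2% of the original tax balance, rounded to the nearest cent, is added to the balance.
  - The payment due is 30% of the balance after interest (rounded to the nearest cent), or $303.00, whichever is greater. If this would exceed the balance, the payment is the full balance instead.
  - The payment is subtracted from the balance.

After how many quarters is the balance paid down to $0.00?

# | Opening | Interest | Payment | End bal
1 | $3,931.16 | $78.62 | $1,202.93 | $2,806.85
2 | $2,806.85 | $78.62 | $865.64 | $2,019.83
3 | $2,019.83 | $78.62 | $629.54 | $1,468.91
4 | $1,468.91 | $78.62 | $464.26 | $1,083.27
5 | $1,083.27 | $78.62 | $348.57 | $813.32
6 | $813.32 | $78.62 | $303.00 | $588.94
7 | $588.94 | $78.62 | $303.00 | $364.56
8 | $364.56 | $78.62 | $303.00 | $140.18
9 | $140.18 | $78.62 | $218.80 | $0.00
Balance reaches $0.00 in quarter 9.

9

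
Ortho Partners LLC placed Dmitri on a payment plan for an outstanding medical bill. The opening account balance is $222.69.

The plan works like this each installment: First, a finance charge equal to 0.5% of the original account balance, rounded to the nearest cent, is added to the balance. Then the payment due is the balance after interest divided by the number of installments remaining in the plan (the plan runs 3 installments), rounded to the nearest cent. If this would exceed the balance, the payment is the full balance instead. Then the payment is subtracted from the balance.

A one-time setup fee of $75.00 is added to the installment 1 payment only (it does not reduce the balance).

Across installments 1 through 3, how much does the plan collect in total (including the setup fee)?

$301.02

# | Opening | Interest | Payment | Fee | End bal
1 | $222.69 | $1.11 | $74.60 | $75.00 | $149.20
2 | $149.20 | $1.11 | $75.16 | — | $75.15
3 | $75.15 | $1.11 | $76.26 | — | $0.00
Total paid: $301.02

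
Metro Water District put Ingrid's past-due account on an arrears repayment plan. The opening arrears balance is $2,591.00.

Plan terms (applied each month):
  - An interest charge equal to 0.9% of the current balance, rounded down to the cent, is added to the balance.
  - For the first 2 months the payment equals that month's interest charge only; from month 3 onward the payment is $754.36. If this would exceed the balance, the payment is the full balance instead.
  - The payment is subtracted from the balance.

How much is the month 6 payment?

Month 1: $2,591.00 +$23.31 interest = $2,614.31; pay $23.31 → $2,591.00
Month 2: $2,591.00 +$23.31 interest = $2,614.31; pay $23.31 → $2,591.00
Month 3: $2,591.00 +$23.31 interest = $2,614.31; pay $754.36 → $1,859.95
Month 4: $1,859.95 +$16.73 interest = $1,876.68; pay $754.36 → $1,122.32
Month 5: $1,122.32 +$10.10 interest = $1,132.42; pay $754.36 → $378.06
Month 6: $378.06 +$3.40 interest = $381.46; pay $381.46 → $0.00

$381.46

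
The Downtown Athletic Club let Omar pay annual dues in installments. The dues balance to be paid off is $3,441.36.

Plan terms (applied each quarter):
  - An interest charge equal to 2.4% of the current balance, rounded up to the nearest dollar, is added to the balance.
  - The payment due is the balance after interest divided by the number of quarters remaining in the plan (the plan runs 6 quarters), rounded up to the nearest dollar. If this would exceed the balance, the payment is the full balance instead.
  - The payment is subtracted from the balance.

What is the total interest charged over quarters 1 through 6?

Quarter 1: opening $3,441.36; interest $83.00 → $3,524.36; payment $588.00; balance $2,936.36
Quarter 2: opening $2,936.36; interest $71.00 → $3,007.36; payment $602.00; balance $2,405.36
Quarter 3: opening $2,405.36; interest $58.00 → $2,463.36; payment $616.00; balance $1,847.36
Quarter 4: opening $1,847.36; interest $45.00 → $1,892.36; payment $631.00; balance $1,261.36
Quarter 5: opening $1,261.36; interest $31.00 → $1,292.36; payment $647.00; balance $645.36
Quarter 6: opening $645.36; interest $16.00 → $661.36; payment $661.36; balance $0.00
Total interest: $83.00 + $71.00 + $58.00 + $45.00 + $31.00 + $16.00 = $304.00

$304.00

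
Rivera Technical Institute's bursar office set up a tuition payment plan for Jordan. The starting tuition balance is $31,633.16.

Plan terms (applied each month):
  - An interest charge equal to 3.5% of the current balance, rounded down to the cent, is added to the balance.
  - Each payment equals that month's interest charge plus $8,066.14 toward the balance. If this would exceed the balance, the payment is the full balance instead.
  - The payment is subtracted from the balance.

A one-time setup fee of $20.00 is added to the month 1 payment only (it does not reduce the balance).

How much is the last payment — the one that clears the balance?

Month 1: $31,633.16 +$1,107.16 interest = $32,740.32; pay $9,173.30 (+ $20.00 fee) → $23,567.02
Month 2: $23,567.02 +$824.84 interest = $24,391.86; pay $8,890.98 → $15,500.88
Month 3: $15,500.88 +$542.53 interest = $16,043.41; pay $8,608.67 → $7,434.74
Month 4: $7,434.74 +$260.21 interest = $7,694.95; pay $7,694.95 → $0.00

$7,694.95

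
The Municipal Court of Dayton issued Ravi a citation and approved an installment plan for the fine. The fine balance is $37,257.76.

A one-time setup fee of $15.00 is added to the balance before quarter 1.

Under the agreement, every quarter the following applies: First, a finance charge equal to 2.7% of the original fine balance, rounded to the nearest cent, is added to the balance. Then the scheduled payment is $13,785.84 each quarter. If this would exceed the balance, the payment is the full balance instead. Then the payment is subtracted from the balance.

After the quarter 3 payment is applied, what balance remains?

Quarter 1: opening $37,272.76; interest $1,005.96 → $38,278.72; payment $13,785.84; balance $24,492.88
Quarter 2: opening $24,492.88; interest $1,005.96 → $25,498.84; payment $13,785.84; balance $11,713.00
Quarter 3: opening $11,713.00; interest $1,005.96 → $12,718.96; payment $12,718.96; balance $0.00

$0.00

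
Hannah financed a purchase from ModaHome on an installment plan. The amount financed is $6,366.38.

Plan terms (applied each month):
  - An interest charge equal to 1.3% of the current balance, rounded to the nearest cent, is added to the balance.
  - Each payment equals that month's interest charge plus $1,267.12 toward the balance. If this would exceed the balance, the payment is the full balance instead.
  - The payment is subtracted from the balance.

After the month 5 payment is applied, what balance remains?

Month 1: opening $6,366.38; interest $82.76 → $6,449.14; payment $1,349.88; balance $5,099.26
Month 2: opening $5,099.26; interest $66.29 → $5,165.55; payment $1,333.41; balance $3,832.14
Month 3: opening $3,832.14; interest $49.82 → $3,881.96; payment $1,316.94; balance $2,565.02
Month 4: opening $2,565.02; interest $33.35 → $2,598.37; payment $1,300.47; balance $1,297.90
Month 5: opening $1,297.90; interest $16.87 → $1,314.77; payment $1,283.99; balance $30.78

$30.78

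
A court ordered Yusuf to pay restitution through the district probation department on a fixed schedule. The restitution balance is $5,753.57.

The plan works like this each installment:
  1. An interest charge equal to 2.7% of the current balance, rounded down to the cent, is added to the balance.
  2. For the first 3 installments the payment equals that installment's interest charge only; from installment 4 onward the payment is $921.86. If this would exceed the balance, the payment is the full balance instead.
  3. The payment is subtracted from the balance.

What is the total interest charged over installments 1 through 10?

$1,098.70

# | Opening | Interest | Payment | End bal
1 | $5,753.57 | $155.34 | $155.34 | $5,753.57
2 | $5,753.57 | $155.34 | $155.34 | $5,753.57
3 | $5,753.57 | $155.34 | $155.34 | $5,753.57
4 | $5,753.57 | $155.34 | $921.86 | $4,987.05
5 | $4,987.05 | $134.65 | $921.86 | $4,199.84
6 | $4,199.84 | $113.39 | $921.86 | $3,391.37
7 | $3,391.37 | $91.56 | $921.86 | $2,561.07
8 | $2,561.07 | $69.14 | $921.86 | $1,708.35
9 | $1,708.35 | $46.12 | $921.86 | $832.61
10 | $832.61 | $22.48 | $855.09 | $0.00
Total interest: $155.34 + $155.34 + $155.34 + $155.34 + $134.65 + $113.39 + $91.56 + $69.14 + $46.12 + $22.48 = $1,098.70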